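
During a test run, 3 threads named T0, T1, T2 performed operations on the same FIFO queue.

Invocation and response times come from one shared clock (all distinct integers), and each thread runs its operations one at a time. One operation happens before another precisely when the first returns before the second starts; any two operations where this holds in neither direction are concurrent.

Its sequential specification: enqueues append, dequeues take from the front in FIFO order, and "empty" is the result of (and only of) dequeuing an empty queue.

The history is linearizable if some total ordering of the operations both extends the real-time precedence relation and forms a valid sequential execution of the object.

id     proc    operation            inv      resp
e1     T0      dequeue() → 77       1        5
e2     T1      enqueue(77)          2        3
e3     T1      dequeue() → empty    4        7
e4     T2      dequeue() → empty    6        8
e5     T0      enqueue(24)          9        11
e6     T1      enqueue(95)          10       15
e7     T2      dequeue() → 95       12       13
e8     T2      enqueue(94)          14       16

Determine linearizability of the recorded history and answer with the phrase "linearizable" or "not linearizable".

linearizable

one valid linearization: e2, e1, e3, e4, e6, e5, e7, e8
1. e2 enqueue(77), leaving queue <77>
2. e1 dequeue() → 77, leaving queue <>
3. e3 dequeue() → empty, leaving queue <>
4. e4 dequeue() → empty, leaving queue <>
5. e6 enqueue(95), leaving queue <95>
6. e5 enqueue(24), leaving queue <95,24>
7. e7 dequeue() → 95, leaving queue <24>
8. e8 enqueue(94), leaving queue <24,94>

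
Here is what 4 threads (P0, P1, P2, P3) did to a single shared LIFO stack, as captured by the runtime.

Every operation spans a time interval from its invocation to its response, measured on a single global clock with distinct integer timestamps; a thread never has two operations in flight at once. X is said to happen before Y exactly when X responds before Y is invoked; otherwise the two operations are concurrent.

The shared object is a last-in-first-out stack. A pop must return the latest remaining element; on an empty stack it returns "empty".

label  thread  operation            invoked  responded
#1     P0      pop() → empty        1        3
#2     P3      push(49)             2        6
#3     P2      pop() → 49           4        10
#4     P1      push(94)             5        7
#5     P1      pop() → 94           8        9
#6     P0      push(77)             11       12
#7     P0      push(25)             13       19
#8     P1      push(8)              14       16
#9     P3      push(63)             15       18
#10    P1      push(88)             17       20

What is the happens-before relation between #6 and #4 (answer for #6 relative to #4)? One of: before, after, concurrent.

#6 spans [11,12], #4 spans [5,7]
resp(#4)=7 < inv(#6)=11

after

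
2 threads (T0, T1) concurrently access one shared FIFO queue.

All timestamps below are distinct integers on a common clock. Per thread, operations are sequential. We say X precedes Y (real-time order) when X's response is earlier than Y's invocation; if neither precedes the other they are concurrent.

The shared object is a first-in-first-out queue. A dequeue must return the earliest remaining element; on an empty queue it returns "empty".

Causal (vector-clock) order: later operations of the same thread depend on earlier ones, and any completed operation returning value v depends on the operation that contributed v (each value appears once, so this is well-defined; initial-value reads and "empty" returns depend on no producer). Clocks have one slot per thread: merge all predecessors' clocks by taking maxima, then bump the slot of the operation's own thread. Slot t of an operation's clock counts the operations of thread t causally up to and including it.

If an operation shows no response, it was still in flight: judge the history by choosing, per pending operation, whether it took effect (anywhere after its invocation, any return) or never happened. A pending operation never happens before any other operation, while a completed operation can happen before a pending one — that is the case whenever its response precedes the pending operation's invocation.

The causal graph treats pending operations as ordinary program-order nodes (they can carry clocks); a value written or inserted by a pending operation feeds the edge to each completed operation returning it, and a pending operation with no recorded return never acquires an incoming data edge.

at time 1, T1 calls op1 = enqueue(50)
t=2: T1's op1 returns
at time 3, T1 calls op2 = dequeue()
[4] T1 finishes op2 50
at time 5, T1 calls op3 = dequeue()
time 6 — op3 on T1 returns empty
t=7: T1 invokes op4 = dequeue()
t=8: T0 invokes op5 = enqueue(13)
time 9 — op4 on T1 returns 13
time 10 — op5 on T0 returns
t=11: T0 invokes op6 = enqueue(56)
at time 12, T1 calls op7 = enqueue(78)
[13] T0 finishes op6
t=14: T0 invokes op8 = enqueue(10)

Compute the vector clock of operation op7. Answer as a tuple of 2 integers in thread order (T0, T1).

(1, 5)

no predecessors for op1 (invoked 1): T1 increments from zero → (0, 1)
no predecessors for op5 (invoked 8): T0 increments from zero → (1, 0)
invoked at 3, op2 merges VC(op1)=(0, 1) and bumps T1's slot → (0, 2)
invoked at 11, op6 merges VC(op5)=(1, 0) and bumps T0's slot → (2, 0)
invoked at 5, op3 merges VC(op2)=(0, 2) and bumps T1's slot → (0, 3)
invoked at 14, op8 merges VC(op6)=(2, 0) and bumps T0's slot → (3, 0)
invoked at 7, op4 merges VC(op3)=(0, 3), VC(op5)=(1, 0) and bumps T1's slot → (1, 4)
invoked at 12, op7 merges VC(op4)=(1, 4) and bumps T1's slot → (1, 5)
target: VC(op7) = (1, 5)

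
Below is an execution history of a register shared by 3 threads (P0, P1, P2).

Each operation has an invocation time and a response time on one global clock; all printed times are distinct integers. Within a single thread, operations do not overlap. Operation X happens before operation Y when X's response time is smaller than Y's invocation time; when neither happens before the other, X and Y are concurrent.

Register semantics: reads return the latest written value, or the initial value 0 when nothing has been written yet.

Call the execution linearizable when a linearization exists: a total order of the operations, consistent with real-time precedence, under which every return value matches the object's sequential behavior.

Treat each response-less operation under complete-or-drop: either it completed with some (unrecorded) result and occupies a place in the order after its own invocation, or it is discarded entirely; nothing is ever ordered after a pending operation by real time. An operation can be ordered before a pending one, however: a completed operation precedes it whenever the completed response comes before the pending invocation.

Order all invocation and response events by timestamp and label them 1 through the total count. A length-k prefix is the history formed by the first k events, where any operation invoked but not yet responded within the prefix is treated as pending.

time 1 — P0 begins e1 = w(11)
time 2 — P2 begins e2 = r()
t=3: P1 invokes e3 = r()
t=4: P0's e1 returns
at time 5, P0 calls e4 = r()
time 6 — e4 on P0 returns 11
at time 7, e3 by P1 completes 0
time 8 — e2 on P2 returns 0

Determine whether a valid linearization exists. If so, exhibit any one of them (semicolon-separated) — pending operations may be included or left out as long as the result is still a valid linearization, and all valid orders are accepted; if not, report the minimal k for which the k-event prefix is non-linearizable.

linearizable — witness: e2; e3; e1; e4

1. e2 r() → 0, leaving value 0
2. e3 r() → 0, leaving value 0
3. e1 w(11), leaving value 11
4. e4 r() → 11, leaving value 11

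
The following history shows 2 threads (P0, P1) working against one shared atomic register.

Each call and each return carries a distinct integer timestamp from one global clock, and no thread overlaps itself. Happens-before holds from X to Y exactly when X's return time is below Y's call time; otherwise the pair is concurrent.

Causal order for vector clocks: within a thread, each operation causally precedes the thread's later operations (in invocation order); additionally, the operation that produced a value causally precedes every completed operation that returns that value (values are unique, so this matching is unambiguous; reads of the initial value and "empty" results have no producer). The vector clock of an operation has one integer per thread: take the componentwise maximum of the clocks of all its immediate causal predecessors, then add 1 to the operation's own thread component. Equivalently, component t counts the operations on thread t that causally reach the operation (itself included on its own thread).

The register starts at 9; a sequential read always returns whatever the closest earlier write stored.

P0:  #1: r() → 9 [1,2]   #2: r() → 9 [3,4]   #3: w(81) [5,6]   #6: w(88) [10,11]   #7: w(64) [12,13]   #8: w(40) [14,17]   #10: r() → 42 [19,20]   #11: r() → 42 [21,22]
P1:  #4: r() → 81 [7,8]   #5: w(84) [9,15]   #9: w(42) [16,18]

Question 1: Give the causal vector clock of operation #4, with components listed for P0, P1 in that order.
(3, 1)

no predecessors for #1 (invoked 1): P0 increments from zero → (1, 0)
#2 (invocation 3): componentwise max over VC(#1)=(1, 0), +1 at P0, giving (2, 0)
#3 (invocation 5): componentwise max over VC(#2)=(2, 0), +1 at P0, giving (3, 0)
#4 (invocation 7): componentwise max over VC(#3)=(3, 0), +1 at P1, giving (3, 1)
#6 (invocation 10): componentwise max over VC(#3)=(3, 0), +1 at P0, giving (4, 0)
#5 (invocation 9): componentwise max over VC(#4)=(3, 1), +1 at P1, giving (3, 2)
#7 (invocation 12): componentwise max over VC(#6)=(4, 0), +1 at P0, giving (5, 0)
#9 (invocation 16): componentwise max over VC(#5)=(3, 2), +1 at P1, giving (3, 3)
#8 (invocation 14): componentwise max over VC(#7)=(5, 0), +1 at P0, giving (6, 0)
#10 (invocation 19): componentwise max over VC(#8)=(6, 0), VC(#9)=(3, 3), +1 at P0, giving (7, 3)
#11 (invocation 21): componentwise max over VC(#9)=(3, 3), VC(#10)=(7, 3), +1 at P0, giving (8, 3)
target: VC(#4) = (3, 1)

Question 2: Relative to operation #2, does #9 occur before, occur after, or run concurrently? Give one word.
after

#9 spans [16,18], #2 spans [3,4]
resp(#2)=4 < inv(#9)=16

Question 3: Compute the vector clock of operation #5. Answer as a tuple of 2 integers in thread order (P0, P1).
(3, 2)

#1 (invocation 1): nothing precedes it; P0's component alone gives (1, 0)
invoked at 3, #2 merges VC(#1)=(1, 0) and bumps P0's slot → (2, 0)
invoked at 5, #3 merges VC(#2)=(2, 0) and bumps P0's slot → (3, 0)
invoked at 7, #4 merges VC(#3)=(3, 0) and bumps P1's slot → (3, 1)
invoked at 10, #6 merges VC(#3)=(3, 0) and bumps P0's slot → (4, 0)
invoked at 9, #5 merges VC(#4)=(3, 1) and bumps P1's slot → (3, 2)
invoked at 12, #7 merges VC(#6)=(4, 0) and bumps P0's slot → (5, 0)
invoked at 16, #9 merges VC(#5)=(3, 2) and bumps P1's slot → (3, 3)
invoked at 14, #8 merges VC(#7)=(5, 0) and bumps P0's slot → (6, 0)
invoked at 19, #10 merges VC(#8)=(6, 0), VC(#9)=(3, 3) and bumps P0's slot → (7, 3)
invoked at 21, #11 merges VC(#9)=(3, 3), VC(#10)=(7, 3) and bumps P0's slot → (8, 3)
target: VC(#5) = (3, 2)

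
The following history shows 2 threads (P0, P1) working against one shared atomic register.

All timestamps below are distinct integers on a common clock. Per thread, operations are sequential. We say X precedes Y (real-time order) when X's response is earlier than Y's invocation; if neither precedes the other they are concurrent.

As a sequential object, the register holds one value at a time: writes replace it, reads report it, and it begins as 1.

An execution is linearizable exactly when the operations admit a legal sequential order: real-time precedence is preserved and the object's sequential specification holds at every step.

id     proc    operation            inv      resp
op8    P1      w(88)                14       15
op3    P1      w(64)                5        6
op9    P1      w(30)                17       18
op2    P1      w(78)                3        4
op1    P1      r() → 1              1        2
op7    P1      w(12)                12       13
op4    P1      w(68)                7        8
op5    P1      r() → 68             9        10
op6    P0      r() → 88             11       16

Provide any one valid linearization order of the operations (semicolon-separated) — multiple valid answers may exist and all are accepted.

1. op1 r() → 1, leaving value 1
2. op2 w(78), leaving value 78
3. op3 w(64), leaving value 64
4. op4 w(68), leaving value 68
5. op5 r() → 68, leaving value 68
6. op7 w(12), leaving value 12
7. op8 w(88), leaving value 88
8. op6 r() → 88, leaving value 88
9. op9 w(30), leaving value 30

op1; op2; op3; op4; op5; op7; op8; op6; op9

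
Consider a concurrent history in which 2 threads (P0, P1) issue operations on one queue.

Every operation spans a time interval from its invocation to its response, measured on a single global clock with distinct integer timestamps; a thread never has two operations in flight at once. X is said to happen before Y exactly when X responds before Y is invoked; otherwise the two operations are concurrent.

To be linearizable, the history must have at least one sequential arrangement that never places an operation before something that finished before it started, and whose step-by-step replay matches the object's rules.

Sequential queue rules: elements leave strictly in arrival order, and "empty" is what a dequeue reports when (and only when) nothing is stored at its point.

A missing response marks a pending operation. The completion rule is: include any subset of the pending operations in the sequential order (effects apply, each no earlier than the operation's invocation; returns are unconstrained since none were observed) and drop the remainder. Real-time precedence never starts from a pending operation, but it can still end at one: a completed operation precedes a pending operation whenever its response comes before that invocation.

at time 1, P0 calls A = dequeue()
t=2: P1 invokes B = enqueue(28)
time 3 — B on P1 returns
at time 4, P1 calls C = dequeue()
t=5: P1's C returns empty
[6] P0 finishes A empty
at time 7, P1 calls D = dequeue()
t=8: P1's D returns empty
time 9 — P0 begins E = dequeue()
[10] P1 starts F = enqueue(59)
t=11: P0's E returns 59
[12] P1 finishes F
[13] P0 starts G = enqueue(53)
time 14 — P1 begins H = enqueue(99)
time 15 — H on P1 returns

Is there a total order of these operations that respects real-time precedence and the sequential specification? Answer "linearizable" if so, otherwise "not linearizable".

not linearizable

cut after 5 events: linearizable; cut after 6 events (A responds, time 6): not linearizable
every one of the 3 real-time-consistent orders over 3 completed queue ops fails the sequential spec
sample order A, B, C stalls at step 3 — C dequeue() → empty has no legal effect
sample order B, A, C stalls at step 2 — A dequeue() → empty has no legal effect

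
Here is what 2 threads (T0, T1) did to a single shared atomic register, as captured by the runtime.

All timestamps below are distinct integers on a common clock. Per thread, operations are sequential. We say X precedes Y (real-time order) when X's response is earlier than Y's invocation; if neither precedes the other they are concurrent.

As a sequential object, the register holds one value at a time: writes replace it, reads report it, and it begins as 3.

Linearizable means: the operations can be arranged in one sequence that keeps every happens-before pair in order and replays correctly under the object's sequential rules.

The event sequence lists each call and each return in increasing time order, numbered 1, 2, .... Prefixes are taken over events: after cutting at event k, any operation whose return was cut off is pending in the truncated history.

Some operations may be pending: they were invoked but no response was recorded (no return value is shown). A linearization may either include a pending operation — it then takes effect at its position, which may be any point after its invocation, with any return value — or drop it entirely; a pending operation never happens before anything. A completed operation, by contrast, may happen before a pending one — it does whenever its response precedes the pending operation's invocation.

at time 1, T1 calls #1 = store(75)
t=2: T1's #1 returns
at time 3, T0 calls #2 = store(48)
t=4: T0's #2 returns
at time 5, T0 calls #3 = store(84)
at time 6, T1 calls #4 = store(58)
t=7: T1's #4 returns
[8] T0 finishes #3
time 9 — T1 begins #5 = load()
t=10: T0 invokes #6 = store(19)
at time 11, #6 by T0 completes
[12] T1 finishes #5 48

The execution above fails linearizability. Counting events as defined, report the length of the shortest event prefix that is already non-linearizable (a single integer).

events 1..11 are still linearizable — one witness is #1, #2, #3, #4, #5, #6:
step 1: #1 store(75) — value 75
step 2: #2 store(48) — value 48
step 3: #3 store(84) — value 84
step 4: #4 store(58) — value 58
step 5: #5 load() (pending, included) — value 58
step 6: #6 store(19) — value 19
event 12 — #5's response, time 12 — after it, nothing linearizes
sample order #1, #2, #3, #4, #5, #6 stalls at step 5 — #5 load() → 48 has no legal effect
sample order #1, #2, #3, #4, #6, #5 stalls at step 6 — #5 load() → 48 has no legal effect

12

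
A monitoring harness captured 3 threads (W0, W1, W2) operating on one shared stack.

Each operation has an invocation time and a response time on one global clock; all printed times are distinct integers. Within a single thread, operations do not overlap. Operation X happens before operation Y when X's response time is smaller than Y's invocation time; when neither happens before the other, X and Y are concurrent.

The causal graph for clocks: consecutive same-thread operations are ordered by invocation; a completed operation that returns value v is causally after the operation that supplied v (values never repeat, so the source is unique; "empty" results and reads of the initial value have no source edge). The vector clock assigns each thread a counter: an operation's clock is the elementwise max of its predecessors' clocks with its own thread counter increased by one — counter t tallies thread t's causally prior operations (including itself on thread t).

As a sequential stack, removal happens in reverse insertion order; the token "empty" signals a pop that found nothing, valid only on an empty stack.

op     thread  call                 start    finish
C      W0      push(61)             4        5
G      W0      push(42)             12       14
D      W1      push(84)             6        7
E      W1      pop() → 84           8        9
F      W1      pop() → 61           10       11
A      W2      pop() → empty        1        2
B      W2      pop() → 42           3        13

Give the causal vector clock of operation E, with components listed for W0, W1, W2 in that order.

no predecessors for A (invoked 1): W2 increments from zero → (0, 0, 1)
no predecessors for D (invoked 6): W1 increments from zero → (0, 1, 0)
no predecessors for C (invoked 4): W0 increments from zero → (1, 0, 0)
VC(E, invoked at 8): max of VC(D)=(0, 1, 0), then +1 on thread W1 → (0, 2, 0)
VC(G, invoked at 12): max of VC(C)=(1, 0, 0), then +1 on thread W0 → (2, 0, 0)
VC(F, invoked at 10): max of VC(C)=(1, 0, 0), VC(E)=(0, 2, 0), then +1 on thread W1 → (1, 3, 0)
VC(B, invoked at 3): max of VC(A)=(0, 0, 1), VC(G)=(2, 0, 0), then +1 on thread W2 → (2, 0, 2)
target: VC(E) = (0, 2, 0)

(0, 2, 0)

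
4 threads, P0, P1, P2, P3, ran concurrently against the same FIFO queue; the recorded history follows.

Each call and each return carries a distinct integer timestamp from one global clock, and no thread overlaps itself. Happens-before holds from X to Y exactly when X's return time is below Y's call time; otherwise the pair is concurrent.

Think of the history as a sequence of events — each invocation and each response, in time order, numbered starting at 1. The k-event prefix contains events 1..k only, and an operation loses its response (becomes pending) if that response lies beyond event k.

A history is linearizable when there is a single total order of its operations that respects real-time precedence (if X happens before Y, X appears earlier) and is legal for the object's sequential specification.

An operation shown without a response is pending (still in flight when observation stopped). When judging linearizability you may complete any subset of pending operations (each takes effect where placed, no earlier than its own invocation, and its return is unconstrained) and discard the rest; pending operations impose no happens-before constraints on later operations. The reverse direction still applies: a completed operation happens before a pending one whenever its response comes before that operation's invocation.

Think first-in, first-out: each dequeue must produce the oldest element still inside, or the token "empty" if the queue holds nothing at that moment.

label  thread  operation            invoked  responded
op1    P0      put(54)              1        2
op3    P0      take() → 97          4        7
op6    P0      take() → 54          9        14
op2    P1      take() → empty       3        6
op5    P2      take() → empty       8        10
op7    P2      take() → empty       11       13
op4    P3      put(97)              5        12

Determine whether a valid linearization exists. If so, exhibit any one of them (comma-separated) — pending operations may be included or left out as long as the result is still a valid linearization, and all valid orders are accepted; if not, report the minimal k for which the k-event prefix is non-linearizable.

already the first 7 events (up to op3's response at time 7) admit no linearization; the first 6 still do
checked exhaustively: 2 real-time-consistent orders of 3 completed operations, zero legal FIFO queue replays
no completion choice of the 1 pending operation (op4) rescues it — every subset was tried
take op1, op2, op3 (pending dropped): step 2 already fails, because op2 take() → empty cannot occur there
take op1, op3, op2 (pending dropped): step 2 already fails, because op3 take() → 97 cannot occur there

not linearizable — minimal violating prefix: 7 events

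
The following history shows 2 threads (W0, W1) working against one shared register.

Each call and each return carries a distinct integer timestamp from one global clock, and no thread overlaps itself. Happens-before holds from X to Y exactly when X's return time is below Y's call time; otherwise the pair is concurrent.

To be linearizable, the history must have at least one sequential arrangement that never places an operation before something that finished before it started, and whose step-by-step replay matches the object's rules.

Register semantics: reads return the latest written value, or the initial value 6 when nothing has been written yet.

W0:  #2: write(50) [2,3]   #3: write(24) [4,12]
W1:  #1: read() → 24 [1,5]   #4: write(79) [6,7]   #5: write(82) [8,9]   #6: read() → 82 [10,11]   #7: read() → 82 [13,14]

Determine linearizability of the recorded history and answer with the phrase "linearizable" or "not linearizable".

one valid linearization: #2, #3, #1, #4, #5, #6, #7
1. #2 write(50), leaving value 50
2. #3 write(24), leaving value 24
3. #1 read() → 24, leaving value 24
4. #4 write(79), leaving value 79
5. #5 write(82), leaving value 82
6. #6 read() → 82, leaving value 82
7. #7 read() → 82, leaving value 82

linearizable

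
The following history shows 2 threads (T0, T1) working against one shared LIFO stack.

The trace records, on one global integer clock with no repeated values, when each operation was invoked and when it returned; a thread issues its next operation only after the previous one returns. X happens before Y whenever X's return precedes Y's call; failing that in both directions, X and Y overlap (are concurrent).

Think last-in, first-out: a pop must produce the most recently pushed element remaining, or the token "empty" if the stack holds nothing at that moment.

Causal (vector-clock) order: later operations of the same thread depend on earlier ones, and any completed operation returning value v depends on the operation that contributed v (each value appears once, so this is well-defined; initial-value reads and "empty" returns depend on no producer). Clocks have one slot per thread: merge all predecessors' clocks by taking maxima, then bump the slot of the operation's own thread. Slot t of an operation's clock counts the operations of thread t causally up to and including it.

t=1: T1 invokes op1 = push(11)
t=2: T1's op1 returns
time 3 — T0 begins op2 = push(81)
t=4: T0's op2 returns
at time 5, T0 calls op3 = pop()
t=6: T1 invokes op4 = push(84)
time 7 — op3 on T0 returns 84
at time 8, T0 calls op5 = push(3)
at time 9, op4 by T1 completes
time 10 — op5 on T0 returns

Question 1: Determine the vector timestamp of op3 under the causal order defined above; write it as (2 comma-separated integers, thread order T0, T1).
(2, 2)

VC(op1, invoked at 1): no causal predecessors; +1 on T1 → (0, 1)
VC(op2, invoked at 3): no causal predecessors; +1 on T0 → (1, 0)
merge at op4 (invoked 6): VC(op1)=(0, 1), own-thread bump on T1 → (0, 2)
merge at op3 (invoked 5): VC(op2)=(1, 0), VC(op4)=(0, 2), own-thread bump on T0 → (2, 2)
merge at op5 (invoked 8): VC(op3)=(2, 2), own-thread bump on T0 → (3, 2)
target: VC(op3) = (2, 2)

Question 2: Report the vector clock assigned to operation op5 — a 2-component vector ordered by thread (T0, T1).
(3, 2)

no predecessors for op1 (invoked 1): T1 increments from zero → (0, 1)
no predecessors for op2 (invoked 3): T0 increments from zero → (1, 0)
invoked at 6, op4 merges VC(op1)=(0, 1) and bumps T1's slot → (0, 2)
invoked at 5, op3 merges VC(op2)=(1, 0), VC(op4)=(0, 2) and bumps T0's slot → (2, 2)
invoked at 8, op5 merges VC(op3)=(2, 2) and bumps T0's slot → (3, 2)
target: VC(op5) = (3, 2)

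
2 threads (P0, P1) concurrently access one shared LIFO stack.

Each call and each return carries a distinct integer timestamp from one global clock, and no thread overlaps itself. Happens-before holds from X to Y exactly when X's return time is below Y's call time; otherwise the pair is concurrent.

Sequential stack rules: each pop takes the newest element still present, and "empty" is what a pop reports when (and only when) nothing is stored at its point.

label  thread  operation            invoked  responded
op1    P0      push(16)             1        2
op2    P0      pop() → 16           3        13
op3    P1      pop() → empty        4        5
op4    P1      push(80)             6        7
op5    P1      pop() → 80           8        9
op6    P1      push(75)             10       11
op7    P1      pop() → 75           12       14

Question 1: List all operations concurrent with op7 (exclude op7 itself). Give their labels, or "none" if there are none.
concurrent with op7 ([12,14]): every op whose interval crosses 12..14
op1 [1,2]: before
op2 [3,13]: concurrent
op3 [4,5]: before
op4 [6,7]: before
op5 [8,9]: before
op6 [10,11]: before

op2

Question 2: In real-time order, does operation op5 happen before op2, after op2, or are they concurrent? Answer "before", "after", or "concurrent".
op5 spans [8,9], op2 spans [3,13]
the intervals overlap in both directions

concurrent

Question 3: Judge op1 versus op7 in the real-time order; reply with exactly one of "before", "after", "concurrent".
op1 spans [1,2], op7 spans [12,14]
resp(op1)=2 < inv(op7)=12

before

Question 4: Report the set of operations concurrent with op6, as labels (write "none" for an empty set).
op6 spans [10,11]: anything still running between times 10 and 11 counts as concurrent
op1 [1,2]: before
op2 [3,13]: concurrent
op3 [4,5]: before
op4 [6,7]: before
op5 [8,9]: before
op7 [12,14]: after

op2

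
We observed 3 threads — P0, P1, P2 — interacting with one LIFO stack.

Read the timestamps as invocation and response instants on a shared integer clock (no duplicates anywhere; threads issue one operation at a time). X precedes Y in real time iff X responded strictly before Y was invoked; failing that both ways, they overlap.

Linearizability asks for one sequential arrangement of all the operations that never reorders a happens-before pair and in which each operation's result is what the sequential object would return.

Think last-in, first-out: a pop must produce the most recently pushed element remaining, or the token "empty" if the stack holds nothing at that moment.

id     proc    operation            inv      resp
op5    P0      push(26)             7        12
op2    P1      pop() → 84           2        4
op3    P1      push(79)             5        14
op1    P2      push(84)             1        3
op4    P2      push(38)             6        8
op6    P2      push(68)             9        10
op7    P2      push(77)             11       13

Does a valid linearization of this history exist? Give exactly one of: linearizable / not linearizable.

one valid linearization: op1, op2, op3, op4, op5, op6, op7
after step 1 (op1 push(84)): stack <84>
after step 2 (op2 pop() → 84): stack <>
after step 3 (op3 push(79)): stack <79>
after step 4 (op4 push(38)): stack <79,38>
after step 5 (op5 push(26)): stack <79,38,26>
after step 6 (op6 push(68)): stack <79,38,26,68>
after step 7 (op7 push(77)): stack <79,38,26,68,77>

linearizable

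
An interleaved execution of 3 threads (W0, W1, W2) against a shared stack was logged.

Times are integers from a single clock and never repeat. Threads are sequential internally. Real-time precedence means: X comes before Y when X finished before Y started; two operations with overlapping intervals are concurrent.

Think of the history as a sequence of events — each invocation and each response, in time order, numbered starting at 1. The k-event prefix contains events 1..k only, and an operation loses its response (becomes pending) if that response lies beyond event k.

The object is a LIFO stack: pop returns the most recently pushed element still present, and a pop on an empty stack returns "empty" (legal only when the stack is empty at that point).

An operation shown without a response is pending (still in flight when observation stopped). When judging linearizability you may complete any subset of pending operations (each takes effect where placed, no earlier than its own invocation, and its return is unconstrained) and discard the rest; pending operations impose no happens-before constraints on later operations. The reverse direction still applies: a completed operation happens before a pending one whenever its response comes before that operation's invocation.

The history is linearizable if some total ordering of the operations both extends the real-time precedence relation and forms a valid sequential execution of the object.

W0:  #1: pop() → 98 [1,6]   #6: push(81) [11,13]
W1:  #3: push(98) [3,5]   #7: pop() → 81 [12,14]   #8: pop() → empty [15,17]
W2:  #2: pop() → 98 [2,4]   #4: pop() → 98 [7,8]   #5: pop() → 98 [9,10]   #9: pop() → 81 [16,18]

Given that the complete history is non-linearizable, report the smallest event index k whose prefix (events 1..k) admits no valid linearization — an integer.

6

events 1..5 are still linearizable — one witness is #1, #3, #2:
after step 1 (#1 pop() (pending, included)): stack <>
after step 2 (#3 push(98)): stack <98>
after step 3 (#2 pop() → 98): stack <>
at event 6 (#1's time-6 response) nothing linearizes any more
for example #1, #2, #3 fails at step 1: #1 pop() → 98 is not legal there
for example #1, #3, #2 fails at step 1: #1 pop() → 98 is not legal there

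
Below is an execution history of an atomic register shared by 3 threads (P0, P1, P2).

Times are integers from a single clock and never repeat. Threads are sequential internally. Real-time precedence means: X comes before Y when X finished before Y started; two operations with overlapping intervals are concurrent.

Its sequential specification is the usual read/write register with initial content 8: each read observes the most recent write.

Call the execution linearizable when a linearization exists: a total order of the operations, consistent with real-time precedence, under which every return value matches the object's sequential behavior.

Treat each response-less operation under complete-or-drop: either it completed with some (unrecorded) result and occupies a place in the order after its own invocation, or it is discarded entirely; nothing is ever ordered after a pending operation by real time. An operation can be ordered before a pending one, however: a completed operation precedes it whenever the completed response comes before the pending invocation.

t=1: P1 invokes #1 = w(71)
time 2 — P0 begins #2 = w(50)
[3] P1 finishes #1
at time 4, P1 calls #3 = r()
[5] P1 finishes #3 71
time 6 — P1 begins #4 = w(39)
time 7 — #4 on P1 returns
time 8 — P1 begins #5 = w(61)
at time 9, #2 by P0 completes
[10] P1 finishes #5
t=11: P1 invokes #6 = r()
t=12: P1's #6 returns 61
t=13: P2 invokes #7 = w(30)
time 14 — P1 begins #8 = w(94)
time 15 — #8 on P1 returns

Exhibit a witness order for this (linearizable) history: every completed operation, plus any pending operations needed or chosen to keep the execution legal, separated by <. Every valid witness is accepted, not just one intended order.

#1 < #3 < #2 < #4 < #5 < #6 < #7 < #8

after step 1 (#1 w(71)): value 71
after step 2 (#3 r() → 71): value 71
after step 3 (#2 w(50)): value 50
after step 4 (#4 w(39)): value 39
after step 5 (#5 w(61)): value 61
after step 6 (#6 r() → 61): value 61
after step 7 (#7 w(30) (pending, included)): value 30
after step 8 (#8 w(94)): value 94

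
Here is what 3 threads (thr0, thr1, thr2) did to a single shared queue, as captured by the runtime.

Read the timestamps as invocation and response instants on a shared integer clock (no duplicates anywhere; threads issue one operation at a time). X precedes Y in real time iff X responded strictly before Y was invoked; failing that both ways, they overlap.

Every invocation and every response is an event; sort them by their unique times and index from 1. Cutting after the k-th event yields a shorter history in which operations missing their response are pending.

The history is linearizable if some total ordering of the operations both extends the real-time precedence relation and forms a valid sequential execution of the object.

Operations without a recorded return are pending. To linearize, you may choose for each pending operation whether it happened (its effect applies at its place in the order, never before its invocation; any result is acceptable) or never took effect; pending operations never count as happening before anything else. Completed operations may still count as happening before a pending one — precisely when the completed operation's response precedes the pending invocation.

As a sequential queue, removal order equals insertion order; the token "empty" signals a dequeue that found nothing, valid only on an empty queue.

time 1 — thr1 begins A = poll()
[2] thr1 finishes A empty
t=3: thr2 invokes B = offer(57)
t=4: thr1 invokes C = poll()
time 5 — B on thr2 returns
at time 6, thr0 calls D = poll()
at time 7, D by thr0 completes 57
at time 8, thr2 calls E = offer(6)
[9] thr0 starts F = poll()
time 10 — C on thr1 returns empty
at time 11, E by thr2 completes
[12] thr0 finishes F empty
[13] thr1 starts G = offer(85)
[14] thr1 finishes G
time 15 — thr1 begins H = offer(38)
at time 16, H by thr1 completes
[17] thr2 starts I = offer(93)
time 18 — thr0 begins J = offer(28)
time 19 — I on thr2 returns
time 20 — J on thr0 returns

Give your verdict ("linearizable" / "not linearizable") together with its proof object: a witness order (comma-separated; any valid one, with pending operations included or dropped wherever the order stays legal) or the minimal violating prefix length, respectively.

step 1: A poll() → empty — queue <>
step 2: B offer(57) — queue <57>
step 3: D poll() → 57 — queue <>
step 4: C poll() → empty — queue <>
step 5: F poll() → empty — queue <>
step 6: E offer(6) — queue <6>
step 7: G offer(85) — queue <6,85>
step 8: H offer(38) — queue <6,85,38>
step 9: I offer(93) — queue <6,85,38,93>
step 10: J offer(28) — queue <6,85,38,93,28>

linearizable — witness: A, B, D, C, F, E, G, H, I, J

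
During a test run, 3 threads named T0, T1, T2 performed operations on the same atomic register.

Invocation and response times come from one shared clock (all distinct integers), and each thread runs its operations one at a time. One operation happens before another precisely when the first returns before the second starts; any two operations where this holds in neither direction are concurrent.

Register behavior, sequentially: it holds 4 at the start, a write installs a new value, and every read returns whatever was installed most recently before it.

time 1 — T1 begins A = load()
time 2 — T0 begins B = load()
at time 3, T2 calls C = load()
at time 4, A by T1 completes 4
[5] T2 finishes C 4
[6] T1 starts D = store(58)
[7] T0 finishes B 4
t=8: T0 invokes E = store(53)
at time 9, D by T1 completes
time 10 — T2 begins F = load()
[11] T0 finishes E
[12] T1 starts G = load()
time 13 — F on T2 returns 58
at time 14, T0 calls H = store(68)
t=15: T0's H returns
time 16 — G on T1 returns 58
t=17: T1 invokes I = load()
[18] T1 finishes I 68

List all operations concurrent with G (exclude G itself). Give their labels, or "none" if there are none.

F, H

concurrent with G ([12,16]): every op whose interval crosses 12..16
A [1,4]: before
B [2,7]: before
C [3,5]: before
D [6,9]: before
E [8,11]: before
F [10,13]: concurrent
H [14,15]: concurrent
I [17,18]: after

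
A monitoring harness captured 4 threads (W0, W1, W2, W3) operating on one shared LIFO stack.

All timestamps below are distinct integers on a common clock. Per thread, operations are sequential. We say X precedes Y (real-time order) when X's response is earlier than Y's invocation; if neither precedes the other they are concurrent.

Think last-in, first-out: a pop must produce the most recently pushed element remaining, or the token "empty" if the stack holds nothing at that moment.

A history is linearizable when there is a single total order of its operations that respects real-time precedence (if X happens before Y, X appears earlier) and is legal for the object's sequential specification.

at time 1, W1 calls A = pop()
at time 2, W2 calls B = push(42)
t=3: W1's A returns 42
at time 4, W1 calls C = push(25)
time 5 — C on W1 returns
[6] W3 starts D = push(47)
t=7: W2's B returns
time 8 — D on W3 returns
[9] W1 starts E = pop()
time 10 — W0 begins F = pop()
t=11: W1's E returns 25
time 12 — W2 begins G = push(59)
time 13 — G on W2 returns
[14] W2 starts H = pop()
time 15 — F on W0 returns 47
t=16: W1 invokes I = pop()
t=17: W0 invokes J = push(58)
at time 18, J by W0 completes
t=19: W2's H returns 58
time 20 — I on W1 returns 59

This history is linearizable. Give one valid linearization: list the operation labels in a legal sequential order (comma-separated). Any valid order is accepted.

B, A, C, D, F, E, G, I, J, H

step 1: B push(42) — stack <42>
step 2: A pop() → 42 — stack <>
step 3: C push(25) — stack <25>
step 4: D push(47) — stack <25,47>
step 5: F pop() → 47 — stack <25>
step 6: E pop() → 25 — stack <>
step 7: G push(59) — stack <59>
step 8: I pop() → 59 — stack <>
step 9: J push(58) — stack <58>
step 10: H pop() → 58 — stack <>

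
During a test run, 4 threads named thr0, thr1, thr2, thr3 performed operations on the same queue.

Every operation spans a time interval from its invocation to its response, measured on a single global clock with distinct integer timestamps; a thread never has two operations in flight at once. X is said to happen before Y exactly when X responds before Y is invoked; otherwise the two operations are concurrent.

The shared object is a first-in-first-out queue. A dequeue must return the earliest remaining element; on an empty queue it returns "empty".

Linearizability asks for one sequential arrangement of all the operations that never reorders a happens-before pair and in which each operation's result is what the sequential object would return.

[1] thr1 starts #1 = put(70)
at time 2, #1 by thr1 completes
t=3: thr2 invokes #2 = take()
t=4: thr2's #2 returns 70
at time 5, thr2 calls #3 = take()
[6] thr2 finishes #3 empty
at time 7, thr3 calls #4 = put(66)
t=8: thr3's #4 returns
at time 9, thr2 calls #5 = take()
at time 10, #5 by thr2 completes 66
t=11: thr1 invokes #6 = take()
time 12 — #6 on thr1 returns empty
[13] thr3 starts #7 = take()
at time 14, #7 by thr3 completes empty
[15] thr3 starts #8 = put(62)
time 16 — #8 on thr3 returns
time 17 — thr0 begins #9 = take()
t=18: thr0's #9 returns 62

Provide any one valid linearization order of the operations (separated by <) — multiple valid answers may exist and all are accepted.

1. #1 put(70), leaving queue <70>
2. #2 take() → 70, leaving queue <>
3. #3 take() → empty, leaving queue <>
4. #4 put(66), leaving queue <66>
5. #5 take() → 66, leaving queue <>
6. #6 take() → empty, leaving queue <>
7. #7 take() → empty, leaving queue <>
8. #8 put(62), leaving queue <62>
9. #9 take() → 62, leaving queue <>

#1 < #2 < #3 < #4 < #5 < #6 < #7 < #8 < #9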